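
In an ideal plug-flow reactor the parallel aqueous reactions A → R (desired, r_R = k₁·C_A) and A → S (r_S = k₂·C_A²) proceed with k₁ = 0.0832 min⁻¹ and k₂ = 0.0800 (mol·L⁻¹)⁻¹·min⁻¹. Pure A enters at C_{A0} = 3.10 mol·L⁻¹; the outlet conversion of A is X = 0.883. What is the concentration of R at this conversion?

C_A = C_{A0}(1−X) = 0.3627 mol·L⁻¹.
Along a PFR/batch, dC_R/dC_A = −r_R/(r_R+r_S) = −k₁/(k₁+k₂·C_A).
Integrating from C_{A0} to C_A: C_R = (0.0832/0.0800)·ln[(0.0832+0.0800·3.10)/(0.0832+0.0800·0.363)] = 1.040·ln(0.3312/0.1122) = 1.126 mol·L⁻¹.

1.13 mol·L⁻¹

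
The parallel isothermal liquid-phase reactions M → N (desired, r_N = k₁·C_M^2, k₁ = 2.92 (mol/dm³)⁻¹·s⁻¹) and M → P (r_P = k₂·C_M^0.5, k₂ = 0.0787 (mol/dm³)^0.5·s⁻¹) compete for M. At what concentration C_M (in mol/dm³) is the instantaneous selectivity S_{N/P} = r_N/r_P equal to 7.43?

0.342 mol/dm³

S_{N/P} = (k₁/k₂)·C_M^1.5 ⇒ C_M = (S·k₂/k₁)^(1/1.5).
= (7.43×0.0787/2.92)^(0.6667) = (0.2003)^(0.6667) = 0.342 mol/dm³.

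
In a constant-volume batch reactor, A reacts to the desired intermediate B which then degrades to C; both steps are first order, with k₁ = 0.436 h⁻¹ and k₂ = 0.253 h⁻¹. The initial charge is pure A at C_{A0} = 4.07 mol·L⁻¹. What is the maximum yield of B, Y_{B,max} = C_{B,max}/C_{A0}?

For a first-order series the maximum intermediate yield is C_{B,max}/C_{A0} = (k₁/k₂)^[k₂/(k₂−k₁)].
= (0.436/0.253)^(0.253/(0.253−0.436)) = (1.723)^(-1.383) = 0.4712.

0.471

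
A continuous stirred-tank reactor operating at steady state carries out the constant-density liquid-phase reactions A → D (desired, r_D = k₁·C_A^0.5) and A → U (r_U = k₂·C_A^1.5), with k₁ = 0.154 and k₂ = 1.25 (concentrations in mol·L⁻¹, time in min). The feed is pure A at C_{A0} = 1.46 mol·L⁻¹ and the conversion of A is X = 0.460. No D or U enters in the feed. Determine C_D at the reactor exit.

Exit C_A = C_{A0}(1−X) = 1.46×0.540 = 0.7884 mol·L⁻¹.
In a CSTR the entire volume is at exit conditions, so r_D = 0.154×0.7884^0.5 = 0.1367 and r_U = 1.25×0.7884^1.5 = 0.8750.
Fraction of consumed A going to D: r_D/(r_D+r_U) = 0.1351.
C_D = 0.1351·C_{A0}·X = 0.1351×1.46×0.460 = 0.0908 mol·L⁻¹.

0.0908 mol·L⁻¹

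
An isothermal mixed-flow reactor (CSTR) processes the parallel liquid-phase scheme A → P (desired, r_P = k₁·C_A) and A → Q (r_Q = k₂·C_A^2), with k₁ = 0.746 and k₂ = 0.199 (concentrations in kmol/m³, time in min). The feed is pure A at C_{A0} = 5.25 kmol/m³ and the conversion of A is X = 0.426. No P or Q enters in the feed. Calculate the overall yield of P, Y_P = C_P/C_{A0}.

0.236

Exit C_A = C_{A0}(1−X) = 5.25×0.574 = 3.014 kmol/m³.
A CSTR operates uniformly at the exit composition, giving r_P = 2.248 and r_Q = 1.807 (each k·C_A^n at C_A = 3.014).
Fraction of consumed A going to P: r_P/(r_P+r_Q) = 0.5544.
C_P = 0.5544·C_{A0}·X = 0.5544×5.25×0.426 = 1.24 kmol/m³; Y_P = C_P/C_{A0} = 0.236.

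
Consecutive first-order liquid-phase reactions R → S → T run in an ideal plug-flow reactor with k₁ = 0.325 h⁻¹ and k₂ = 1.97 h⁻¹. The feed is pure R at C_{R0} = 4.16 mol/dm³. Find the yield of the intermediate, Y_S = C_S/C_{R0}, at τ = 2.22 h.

The intermediate concentration in a first-order A→B→C sequence is C_S = k₁C_{R0}(e^(−k₁τ) − e^(−k₂τ))/(k₂−k₁).
e^(−k₁τ) = e^(−0.325×2.22) = e^(−0.7215) = 0.4860; e^(−k₂τ) = e^(−4.373) = 0.01261.
C_S = 0.325×4.16/(1.97−0.325) × (0.4860−0.01261) = 0.8219×0.4734 = 0.3891 mol/dm³.
Y_S = C_S/C_{R0} = 0.3891/4.16 = 0.0935.

0.0935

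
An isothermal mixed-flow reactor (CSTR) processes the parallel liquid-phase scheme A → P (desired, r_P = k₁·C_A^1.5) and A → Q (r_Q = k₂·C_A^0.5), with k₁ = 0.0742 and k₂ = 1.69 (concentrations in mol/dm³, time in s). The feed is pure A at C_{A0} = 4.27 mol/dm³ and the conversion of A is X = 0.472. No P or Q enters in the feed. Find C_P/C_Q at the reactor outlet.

0.0990

Exit C_A = C_{A0}(1−X) = 4.27×0.528 = 2.255 mol/dm³.
A CSTR operates uniformly at the exit composition, giving r_P = 0.2512 and r_Q = 2.538 (each k·C_A^n at C_A = 2.255).
Overall selectivity = C_P/C_Q = r_Pτ/(r_Qτ) = r_P/r_Q = 0.0990.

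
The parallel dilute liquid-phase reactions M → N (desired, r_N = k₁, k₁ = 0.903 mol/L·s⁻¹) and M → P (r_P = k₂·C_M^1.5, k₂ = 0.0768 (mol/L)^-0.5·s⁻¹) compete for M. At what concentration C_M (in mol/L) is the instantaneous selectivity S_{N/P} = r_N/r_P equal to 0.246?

13.2 mol/L

S_{N/P} = (k₁/k₂)·C_M^-1.5 ⇒ C_M = (S·k₂/k₁)^(1/(-1.5)).
= (0.246×0.0768/0.903)^(-0.6667) = (0.02092)^(-0.6667) = 13.2 mol/L.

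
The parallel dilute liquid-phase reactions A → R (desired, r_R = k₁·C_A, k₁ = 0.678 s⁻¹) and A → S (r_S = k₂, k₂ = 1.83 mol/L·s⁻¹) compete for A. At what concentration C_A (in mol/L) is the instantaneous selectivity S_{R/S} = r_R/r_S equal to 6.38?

S_{R/S} = (k₁/k₂)·C_A ⇒ C_A = S·k₂/k₁.
= 6.38×1.83/0.678 = 17.2 mol/L.

17.2 mol/L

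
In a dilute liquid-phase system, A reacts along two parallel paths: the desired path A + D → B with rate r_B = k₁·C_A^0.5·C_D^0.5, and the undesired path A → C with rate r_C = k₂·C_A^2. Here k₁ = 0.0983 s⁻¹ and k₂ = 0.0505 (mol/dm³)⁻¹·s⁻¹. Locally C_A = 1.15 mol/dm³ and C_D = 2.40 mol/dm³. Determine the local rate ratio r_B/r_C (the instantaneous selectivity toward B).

2.45

S_{B/C} = r_B/r_C = (k₁·C_A^0.5·C_D^0.5)/(k₂·C_A^2) = (k₁/k₂)·C_A^-1.5·C_D^0.5.
= (0.0983×1.150^0.5×2.400^0.5) / (0.0505×1.150^2) = 0.1633/0.06679 = 2.45.
The undesired path is higher order in A, so low C_A (CSTR or dilute feed) favours B.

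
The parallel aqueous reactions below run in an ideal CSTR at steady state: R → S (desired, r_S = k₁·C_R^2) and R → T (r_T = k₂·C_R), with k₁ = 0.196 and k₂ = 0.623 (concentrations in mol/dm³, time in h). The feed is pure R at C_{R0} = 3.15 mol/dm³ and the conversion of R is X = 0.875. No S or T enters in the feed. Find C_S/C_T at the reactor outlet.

0.124

Exit C_R = C_{R0}(1−X) = 3.15×0.125 = 0.3937 mol/dm³.
A CSTR operates uniformly at the exit composition, giving r_S = 0.03039 and r_T = 0.2453 (each k·C_R^n at C_R = 0.3937).
Overall selectivity = C_S/C_T = r_Sτ/(r_Tτ) = r_S/r_T = 0.124.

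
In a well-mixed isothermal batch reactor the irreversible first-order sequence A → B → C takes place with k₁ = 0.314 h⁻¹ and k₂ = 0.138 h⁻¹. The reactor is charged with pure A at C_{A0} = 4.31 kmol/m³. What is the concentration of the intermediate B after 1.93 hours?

Solving the coupled first-order balances gives C_B(t) = [k₁/(k₂−k₁)]·C_{A0}·(e^(−k₁t) − e^(−k₂t)).
e^(−k₁t) = e^(−0.314×1.93) = e^(−0.6060) = 0.5455; e^(−k₂t) = e^(−0.2663) = 0.7662.
C_B = 0.314×4.31/(0.138−0.314) × (0.5455−0.7662) = (-7.689)×(-0.2207) = 1.697 kmol/m³.

1.70 kmol/m³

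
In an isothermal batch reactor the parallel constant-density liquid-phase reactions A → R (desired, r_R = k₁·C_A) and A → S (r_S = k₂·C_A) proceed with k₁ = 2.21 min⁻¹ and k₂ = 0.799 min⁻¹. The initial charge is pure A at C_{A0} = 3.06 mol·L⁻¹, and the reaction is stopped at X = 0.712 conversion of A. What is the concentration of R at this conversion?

1.60 mol·L⁻¹

C_A = C_{A0}(1−X) = 0.8813 mol·L⁻¹.
Both paths are first order in A, so the instantaneous fraction to R is constant: dC_R/d(−C_A) = k₁/(k₁+k₂) = 0.7345.
C_R = 0.7345·(C_{A0}−C_A) = 0.7345×2.179 = 1.60 mol·L⁻¹.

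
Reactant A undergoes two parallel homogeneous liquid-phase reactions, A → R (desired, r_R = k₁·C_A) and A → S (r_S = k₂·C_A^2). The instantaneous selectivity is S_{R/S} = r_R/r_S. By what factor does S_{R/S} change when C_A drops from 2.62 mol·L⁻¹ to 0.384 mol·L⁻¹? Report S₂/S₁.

S_{R/S} = (k₁/k₂)·C_A⁻¹, so S₂/S₁ = (C_{A,2}/C_{A,1})⁻¹.
= 2.62/0.384 = 6.82.

6.82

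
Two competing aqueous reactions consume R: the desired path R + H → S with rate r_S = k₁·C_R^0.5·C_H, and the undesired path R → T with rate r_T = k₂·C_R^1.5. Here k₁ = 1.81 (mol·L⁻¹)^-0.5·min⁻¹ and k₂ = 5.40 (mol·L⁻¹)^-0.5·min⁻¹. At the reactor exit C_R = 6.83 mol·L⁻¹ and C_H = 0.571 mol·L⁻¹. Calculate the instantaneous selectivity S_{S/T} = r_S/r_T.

S_{S/T} = r_S/r_T = (k₁·C_R^0.5·C_H)/(k₂·C_R^1.5) = (k₁/k₂)·C_R⁻¹·C_H.
= (1.81×6.830^0.5×0.5710) / (5.40×6.830^1.5) = 2.701/96.39 = 0.0280.
The undesired path is higher order in R, so low C_R (CSTR or dilute feed) favours S.

0.0280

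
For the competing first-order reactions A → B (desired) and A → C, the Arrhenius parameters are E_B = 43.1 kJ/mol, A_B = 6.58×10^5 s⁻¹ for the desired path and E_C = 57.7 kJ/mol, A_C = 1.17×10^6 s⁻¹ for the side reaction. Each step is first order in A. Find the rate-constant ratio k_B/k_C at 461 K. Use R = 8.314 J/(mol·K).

With equal orders, S_{B/C} = k_B/k_C = (A_B/A_C)·exp[(E_C−E_B)/(RT)].
(E_C−E_B)/(RT) = (57.7−43.1)×10³/(8.314×461) = 14600/3833 = 3.809.
k_B/k_C = (6.58×10^5/1.17×10^6)·exp(3.809) = 0.5624 × 45.12 = 25.4.
Since E_B < E_C, lowering the temperature improves selectivity toward B.

25.4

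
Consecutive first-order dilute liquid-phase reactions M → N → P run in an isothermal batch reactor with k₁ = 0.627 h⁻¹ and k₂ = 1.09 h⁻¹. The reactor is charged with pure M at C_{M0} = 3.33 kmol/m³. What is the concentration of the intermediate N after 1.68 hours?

For first-order series with pure M initially, C_N(t) = k₁C_{M0}/(k₂−k₁)·(e^(−k₁t) − e^(−k₂t)).
e^(−k₁t) = e^(−0.627×1.68) = e^(−1.053) = 0.3488; e^(−k₂t) = e^(−1.831) = 0.1602.
C_N = 0.627×3.33/(1.09−0.627) × (0.3488−0.1602) = 4.510×0.1885 = 0.8502 kmol/m³.

0.850 kmol/m³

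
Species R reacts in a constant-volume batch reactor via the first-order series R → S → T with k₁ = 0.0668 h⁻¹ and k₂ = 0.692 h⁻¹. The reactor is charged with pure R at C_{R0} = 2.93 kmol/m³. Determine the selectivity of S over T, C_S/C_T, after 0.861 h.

3.02

The intermediate concentration in a first-order A→B→C sequence is C_S = k₁C_{R0}(e^(−k₁t) − e^(−k₂t))/(k₂−k₁).
e^(−k₁t) = e^(−0.0668×0.861) = e^(−0.05751) = 0.9441; e^(−k₂t) = e^(−0.5958) = 0.5511.
C_S = 0.0668×2.93/(0.692−0.0668) × (0.9441−0.5511) = 0.3131×0.3930 = 0.1230 kmol/m³.
C_R = C_{R0}e^(−k₁t) = 2.766 kmol/m³, so C_T = C_{R0}−C_R−C_S = 0.04073 kmol/m³; C_S/C_T = 3.02.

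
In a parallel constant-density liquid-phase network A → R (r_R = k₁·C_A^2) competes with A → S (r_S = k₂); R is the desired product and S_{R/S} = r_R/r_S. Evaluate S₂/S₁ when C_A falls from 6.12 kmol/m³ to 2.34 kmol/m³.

0.146

S_{R/S} = (k₁/k₂)·C_A^2, so S₂/S₁ = (C_{A,2}/C_{A,1})^2.
= (2.34/6.12)^2 = (0.3824)^2 = 0.146.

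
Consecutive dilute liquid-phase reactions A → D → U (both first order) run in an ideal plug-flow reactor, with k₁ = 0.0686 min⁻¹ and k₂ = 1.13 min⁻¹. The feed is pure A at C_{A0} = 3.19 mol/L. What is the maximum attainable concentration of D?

Evaluating C_D at τ_opt = ln(k₂/k₁)/(k₂−k₁) gives C_{D,max}/C_{A0} = (k₁/k₂)^[k₂/(k₂−k₁)].
= (0.0686/1.13)^(1.13/(1.13−0.0686)) = (0.06071)^(1.065) = 0.05065.
C_{D,max} = 0.05065×3.19 = 0.162 mol/L.

0.162 mol/L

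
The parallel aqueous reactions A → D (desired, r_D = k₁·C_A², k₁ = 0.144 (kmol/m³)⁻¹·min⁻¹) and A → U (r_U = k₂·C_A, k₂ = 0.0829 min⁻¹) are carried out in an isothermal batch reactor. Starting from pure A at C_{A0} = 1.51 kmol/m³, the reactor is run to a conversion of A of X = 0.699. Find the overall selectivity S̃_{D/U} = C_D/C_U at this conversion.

1.60

C_A = C_{A0}(1−X) = 0.4545 kmol/m³.
Along a PFR/batch, dC_U/dC_A = −r_U/(r_D+r_U) = −k₂/(k₂+k₁·C_A).
Integrating from C_{A0} to C_A: C_U = (0.0829/0.144)·ln[(0.0829+0.144·1.51)/(0.0829+0.144·0.455)] = 0.5757·ln(0.3003/0.1483) = 0.4061 kmol/m³.
Then C_D = (C_{A0}−C_A) − C_U = 1.055 − 0.4061 = 0.6494 kmol/m³.
S̃_{D/U} = C_D/C_U = 0.6494/0.4061 = 1.60.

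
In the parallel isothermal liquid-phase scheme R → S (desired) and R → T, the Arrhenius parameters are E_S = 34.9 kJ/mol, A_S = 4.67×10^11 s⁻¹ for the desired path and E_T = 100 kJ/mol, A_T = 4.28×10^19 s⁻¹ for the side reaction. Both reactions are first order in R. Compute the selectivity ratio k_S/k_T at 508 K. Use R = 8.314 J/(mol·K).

0.0539

k_S/k_T = (A_S/A_T)·exp[−(E_S−E_T)/(RT)] = (A_S/A_T)·exp[(E_T−E_S)/(RT)].
(E_T−E_S)/(RT) = (100−34.9)×10³/(8.314×508) = 65100/4224 = 15.41.
k_S/k_T = (4.67×10^11/4.28×10^19)·exp(15.41) = 1.091×10^-8 × 4.944×10^6 = 0.0539.
Since E_S < E_T, lowering the temperature improves selectivity toward S.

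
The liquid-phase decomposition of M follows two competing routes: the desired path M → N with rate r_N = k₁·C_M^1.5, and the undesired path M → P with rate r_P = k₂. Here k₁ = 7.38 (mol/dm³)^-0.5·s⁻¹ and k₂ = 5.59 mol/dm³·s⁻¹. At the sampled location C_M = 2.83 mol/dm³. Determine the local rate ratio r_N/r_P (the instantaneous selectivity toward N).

S_{N/P} = r_N/r_P = (k₁·C_M^1.5)/(k₂) = (k₁/k₂)·C_M^1.5.
= (7.38×2.830^1.5) / (5.59) = 35.13/5.590 = 6.29.
Since the desired path is higher order in M, keeping C_M high (PFR or concentrated feed) favours N.

6.29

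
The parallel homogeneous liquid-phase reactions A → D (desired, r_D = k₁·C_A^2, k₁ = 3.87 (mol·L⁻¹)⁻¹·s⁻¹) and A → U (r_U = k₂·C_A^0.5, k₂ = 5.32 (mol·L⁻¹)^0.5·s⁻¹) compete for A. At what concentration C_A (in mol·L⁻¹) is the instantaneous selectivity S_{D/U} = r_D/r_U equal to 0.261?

S_{D/U} = (k₁/k₂)·C_A^1.5 ⇒ C_A = (S·k₂/k₁)^(1/1.5).
= (0.261×5.32/3.87)^(0.6667) = (0.3588)^(0.6667) = 0.505 mol·L⁻¹.

0.505 mol·L⁻¹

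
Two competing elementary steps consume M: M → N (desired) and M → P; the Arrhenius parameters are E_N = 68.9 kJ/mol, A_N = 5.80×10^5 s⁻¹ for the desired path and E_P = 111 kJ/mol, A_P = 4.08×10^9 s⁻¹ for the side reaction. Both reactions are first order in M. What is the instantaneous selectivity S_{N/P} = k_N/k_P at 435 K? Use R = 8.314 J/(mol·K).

16.2

Since both paths have the same order in M, the concentration cancels and S_{N/P} = k_N/k_P = (A_N/A_P)·exp[(E_P−E_N)/(RT)].
(E_P−E_N)/(RT) = (111−68.9)×10³/(8.314×435) = 42100/3617 = 11.64.
k_N/k_P = (5.80×10^5/4.08×10^9)·exp(11.64) = 1.422×10^-4 × 1.136×10^5 = 16.2.
Since E_N < E_P, lowering the temperature improves selectivity toward N.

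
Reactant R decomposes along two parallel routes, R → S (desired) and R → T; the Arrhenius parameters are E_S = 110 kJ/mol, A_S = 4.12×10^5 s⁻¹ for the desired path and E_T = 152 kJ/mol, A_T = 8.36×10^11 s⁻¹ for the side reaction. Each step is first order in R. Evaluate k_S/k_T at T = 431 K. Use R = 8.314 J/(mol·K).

k_S/k_T = (A_S/A_T)·exp[−(E_S−E_T)/(RT)] = (A_S/A_T)·exp[(E_T−E_S)/(RT)].
(E_T−E_S)/(RT) = (152−110)×10³/(8.314×431) = 42000/3583 = 11.72.
k_S/k_T = (4.12×10^5/8.36×10^11)·exp(11.72) = 4.928×10^-7 × 1.231×10^5 = 0.0607.
Since E_S < E_T, lowering the temperature improves selectivity toward S.

0.0607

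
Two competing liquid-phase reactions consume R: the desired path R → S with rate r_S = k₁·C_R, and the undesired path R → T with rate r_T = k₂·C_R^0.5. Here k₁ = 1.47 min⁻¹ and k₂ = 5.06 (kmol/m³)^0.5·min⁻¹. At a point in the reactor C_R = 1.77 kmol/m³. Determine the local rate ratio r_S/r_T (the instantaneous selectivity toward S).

S_{S/T} = r_S/r_T = (k₁·C_R)/(k₂·C_R^0.5) = (k₁/k₂)·C_R^0.5.
= (1.47×1.770) / (5.06×1.770^0.5) = 2.602/6.732 = 0.387.
Since the desired path is higher order in R, keeping C_R high (PFR or concentrated feed) favours S.

0.387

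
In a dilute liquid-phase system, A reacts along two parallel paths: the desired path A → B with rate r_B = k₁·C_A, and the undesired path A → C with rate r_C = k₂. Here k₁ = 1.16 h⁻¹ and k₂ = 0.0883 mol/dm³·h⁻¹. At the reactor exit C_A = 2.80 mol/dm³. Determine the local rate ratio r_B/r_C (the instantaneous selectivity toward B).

S_{B/C} = r_B/r_C = (k₁·C_A)/(k₂) = (k₁/k₂)·C_A.
= (1.16×2.800) / (0.0883) = 3.248/0.08830 = 36.8.
Since the desired path is higher order in A, keeping C_A high (PFR or concentrated feed) favours B.

36.8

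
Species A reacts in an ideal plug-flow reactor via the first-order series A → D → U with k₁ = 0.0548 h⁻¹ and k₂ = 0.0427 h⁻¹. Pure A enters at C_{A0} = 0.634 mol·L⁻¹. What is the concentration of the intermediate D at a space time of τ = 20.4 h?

0.263 mol·L⁻¹

For first-order series with pure A initially, C_D(τ) = k₁C_{A0}/(k₂−k₁)·(e^(−k₁τ) − e^(−k₂τ)).
e^(−k₁τ) = e^(−0.0548×20.4) = e^(−1.118) = 0.3270; e^(−k₂τ) = e^(−0.8711) = 0.4185.
C_D = 0.0548×0.634/(0.0427−0.0548) × (0.3270−0.4185) = (-2.871)×(-0.09154) = 0.2628 mol·L⁻¹.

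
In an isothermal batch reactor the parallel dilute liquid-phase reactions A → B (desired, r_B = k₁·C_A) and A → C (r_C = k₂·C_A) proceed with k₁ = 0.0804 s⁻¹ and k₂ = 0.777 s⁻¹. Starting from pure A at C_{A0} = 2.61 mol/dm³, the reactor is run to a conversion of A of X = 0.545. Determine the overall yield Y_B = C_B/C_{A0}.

C_A = C_{A0}(1−X) = 1.188 mol/dm³.
Both paths are first order in A, so the instantaneous fraction to B is constant: dC_B/d(−C_A) = k₁/(k₁+k₂) = 0.09377.
C_B = 0.09377·(C_{A0}−C_A) = 0.09377×1.422 = 0.133 mol/dm³.
Y_B = C_B/C_{A0} = 0.1334/2.61 = 0.0511.

0.0511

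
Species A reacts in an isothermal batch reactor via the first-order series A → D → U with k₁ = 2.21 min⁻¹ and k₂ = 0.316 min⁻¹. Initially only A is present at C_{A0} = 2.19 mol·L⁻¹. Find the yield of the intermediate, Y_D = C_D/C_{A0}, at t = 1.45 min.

0.691

Solving the coupled first-order balances gives C_D(t) = [k₁/(k₂−k₁)]·C_{A0}·(e^(−k₁t) − e^(−k₂t)).
e^(−k₁t) = e^(−2.21×1.45) = e^(−3.204) = 0.04058; e^(−k₂t) = e^(−0.4582) = 0.6324.
C_D = 2.21×2.19/(0.316−2.21) × (0.04058−0.6324) = (-2.555)×(-0.5918) = 1.512 mol·L⁻¹.
Y_D = C_D/C_{A0} = 1.512/2.19 = 0.691.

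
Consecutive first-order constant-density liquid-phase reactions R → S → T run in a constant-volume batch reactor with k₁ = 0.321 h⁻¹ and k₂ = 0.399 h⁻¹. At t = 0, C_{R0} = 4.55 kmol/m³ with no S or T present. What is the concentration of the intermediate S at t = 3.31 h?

1.47 kmol/m³

Solving the coupled first-order balances gives C_S(t) = [k₁/(k₂−k₁)]·C_{R0}·(e^(−k₁t) − e^(−k₂t)).
e^(−k₁t) = e^(−0.321×3.31) = e^(−1.063) = 0.3456; e^(−k₂t) = e^(−1.321) = 0.2670.
C_S = 0.321×4.55/(0.399−0.321) × (0.3456−0.2670) = 18.72×0.07864 = 1.472 kmol/m³.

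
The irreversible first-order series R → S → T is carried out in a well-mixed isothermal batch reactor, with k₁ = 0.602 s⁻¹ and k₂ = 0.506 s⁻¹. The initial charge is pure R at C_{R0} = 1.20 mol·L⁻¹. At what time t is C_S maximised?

1.81 s

Setting dC_S/dt = 0 gives t_opt = ln(k₂/k₁)/(k₂−k₁).
= ln(0.506/0.602)/(0.506−0.602) = ln(0.8405)/-0.09600 = -0.1737/-0.09600 = 1.81 s.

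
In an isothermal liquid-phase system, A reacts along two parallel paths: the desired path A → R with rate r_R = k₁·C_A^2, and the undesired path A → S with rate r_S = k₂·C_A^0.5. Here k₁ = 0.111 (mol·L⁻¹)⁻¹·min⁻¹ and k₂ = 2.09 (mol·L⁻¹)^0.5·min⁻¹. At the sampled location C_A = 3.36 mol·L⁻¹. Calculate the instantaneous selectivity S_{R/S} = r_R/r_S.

0.327

S_{R/S} = r_R/r_S = (k₁·C_A^2)/(k₂·C_A^0.5) = (k₁/k₂)·C_A^1.5.
= (0.111×3.360^2) / (2.09×3.360^0.5) = 1.253/3.831 = 0.327.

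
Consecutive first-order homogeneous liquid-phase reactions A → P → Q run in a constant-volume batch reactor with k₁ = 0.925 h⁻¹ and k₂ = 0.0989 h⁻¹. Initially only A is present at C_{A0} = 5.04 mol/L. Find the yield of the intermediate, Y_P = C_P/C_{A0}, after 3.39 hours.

0.752

For first-order series with pure A initially, C_P(t) = k₁C_{A0}/(k₂−k₁)·(e^(−k₁t) − e^(−k₂t)).
e^(−k₁t) = e^(−0.925×3.39) = e^(−3.136) = 0.04347; e^(−k₂t) = e^(−0.3353) = 0.7151.
C_P = 0.925×5.04/(0.0989−0.925) × (0.04347−0.7151) = (-5.643)×(-0.6717) = 3.791 mol/L.
Y_P = C_P/C_{A0} = 3.791/5.04 = 0.752.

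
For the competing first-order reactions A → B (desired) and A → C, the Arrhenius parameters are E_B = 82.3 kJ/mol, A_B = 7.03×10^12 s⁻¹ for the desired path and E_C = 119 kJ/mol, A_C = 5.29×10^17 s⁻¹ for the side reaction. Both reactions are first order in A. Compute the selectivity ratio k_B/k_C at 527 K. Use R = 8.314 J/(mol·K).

0.0577

Since both paths have the same order in A, the concentration cancels and S_{B/C} = k_B/k_C = (A_B/A_C)·exp[(E_C−E_B)/(RT)].
(E_C−E_B)/(RT) = (119−82.3)×10³/(8.314×527) = 36700/4381 = 8.376.
k_B/k_C = (7.03×10^12/5.29×10^17)·exp(8.376) = 1.329×10^-5 × 4342 = 0.0577.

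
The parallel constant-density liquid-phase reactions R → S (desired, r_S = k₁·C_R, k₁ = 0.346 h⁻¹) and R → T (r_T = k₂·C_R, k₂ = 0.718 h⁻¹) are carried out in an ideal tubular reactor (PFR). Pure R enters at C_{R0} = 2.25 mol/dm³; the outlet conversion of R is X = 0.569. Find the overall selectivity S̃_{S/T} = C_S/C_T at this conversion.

C_R = C_{R0}(1−X) = 0.9698 mol/dm³.
Both paths are first order in R, so the instantaneous fraction to S is constant: dC_S/d(−C_R) = k₁/(k₁+k₂) = 0.3252.
C_S = 0.3252·(C_{R0}−C_R) = 0.3252×1.280 = 0.416 mol/dm³.
C_T = (C_{R0}−C_R)−C_S = 0.8639 mol/dm³; S̃_{S/T} = 0.4163/0.8639 = 0.482.

0.482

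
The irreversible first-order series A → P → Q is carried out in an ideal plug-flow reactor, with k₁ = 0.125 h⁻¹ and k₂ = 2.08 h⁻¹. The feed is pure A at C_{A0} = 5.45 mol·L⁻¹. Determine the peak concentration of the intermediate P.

0.274 mol·L⁻¹

At the optimum, C_{P,max}/C_{A0} = (k₁/k₂)^[k₂/(k₂−k₁)].
= (0.125/2.08)^(2.08/(2.08−0.125)) = (0.06010)^(1.064) = 0.05021.
C_{P,max} = 0.05021×5.45 = 0.274 mol·L⁻¹.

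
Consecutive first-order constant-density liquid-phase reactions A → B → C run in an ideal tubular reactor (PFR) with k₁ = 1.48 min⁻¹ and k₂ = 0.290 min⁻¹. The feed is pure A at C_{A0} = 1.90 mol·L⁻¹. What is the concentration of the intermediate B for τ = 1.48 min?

1.27 mol·L⁻¹

For first-order series with pure A initially, C_B(τ) = k₁C_{A0}/(k₂−k₁)·(e^(−k₁τ) − e^(−k₂τ)).
e^(−k₁τ) = e^(−1.48×1.48) = e^(−2.190) = 0.1119; e^(−k₂τ) = e^(−0.4292) = 0.6510.
C_B = 1.48×1.90/(0.290−1.48) × (0.1119−0.6510) = (-2.363)×(-0.5392) = 1.274 mol·L⁻¹.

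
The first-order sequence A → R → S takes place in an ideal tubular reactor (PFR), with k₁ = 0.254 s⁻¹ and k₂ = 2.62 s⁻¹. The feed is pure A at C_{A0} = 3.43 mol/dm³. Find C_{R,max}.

Evaluating C_R at τ_opt = ln(k₂/k₁)/(k₂−k₁) gives C_{R,max}/C_{A0} = (k₁/k₂)^[k₂/(k₂−k₁)].
= (0.254/2.62)^(2.62/(2.62−0.254)) = (0.09695)^(1.107) = 0.07546.
C_{R,max} = 0.07546×3.43 = 0.259 mol/dm³.

0.259 mol/dm³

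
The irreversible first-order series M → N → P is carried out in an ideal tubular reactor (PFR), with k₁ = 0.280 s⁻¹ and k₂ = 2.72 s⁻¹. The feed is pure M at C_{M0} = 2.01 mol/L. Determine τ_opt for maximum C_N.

For first-order series the maximum of C_N occurs at τ_opt = ln(k₂/k₁)/(k₂−k₁).
= ln(2.72/0.280)/(2.72−0.280) = ln(9.714)/2.440 = 2.274/2.440 = 0.932 s.

0.932 s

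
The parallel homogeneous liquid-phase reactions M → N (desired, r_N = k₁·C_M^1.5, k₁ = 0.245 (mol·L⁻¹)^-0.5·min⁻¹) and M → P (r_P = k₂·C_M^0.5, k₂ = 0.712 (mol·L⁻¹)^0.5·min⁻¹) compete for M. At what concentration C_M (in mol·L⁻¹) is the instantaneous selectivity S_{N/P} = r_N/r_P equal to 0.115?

0.334 mol·L⁻¹

S_{N/P} = (k₁/k₂)·C_M ⇒ C_M = S·k₂/k₁.
= 0.115×0.712/0.245 = 0.334 mol·L⁻¹.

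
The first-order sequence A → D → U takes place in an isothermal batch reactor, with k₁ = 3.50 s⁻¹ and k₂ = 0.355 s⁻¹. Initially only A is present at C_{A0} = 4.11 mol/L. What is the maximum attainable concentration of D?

3.17 mol/L

At the optimum, C_{D,max}/C_{A0} = (k₁/k₂)^[k₂/(k₂−k₁)].
= (3.50/0.355)^(0.355/(0.355−3.50)) = (9.859)^(-0.1129) = 0.7724.
C_{D,max} = 0.7724×4.11 = 3.17 mol/L.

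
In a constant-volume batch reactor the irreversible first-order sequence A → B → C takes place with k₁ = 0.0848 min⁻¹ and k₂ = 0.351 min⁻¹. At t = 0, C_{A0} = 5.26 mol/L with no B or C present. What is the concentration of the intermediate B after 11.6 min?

0.598 mol/L

For first-order series with pure A initially, C_B(t) = k₁C_{A0}/(k₂−k₁)·(e^(−k₁t) − e^(−k₂t)).
e^(−k₁t) = e^(−0.0848×11.6) = e^(−0.9837) = 0.3739; e^(−k₂t) = e^(−4.072) = 0.01705.
C_B = 0.0848×5.26/(0.351−0.0848) × (0.3739−0.01705) = 1.676×0.3569 = 0.5980 mol/L.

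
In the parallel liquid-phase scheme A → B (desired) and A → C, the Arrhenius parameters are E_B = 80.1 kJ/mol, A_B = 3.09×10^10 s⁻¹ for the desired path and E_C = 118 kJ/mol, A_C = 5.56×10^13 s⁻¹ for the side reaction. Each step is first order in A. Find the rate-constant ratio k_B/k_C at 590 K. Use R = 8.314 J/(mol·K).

k_B/k_C = (A_B/A_C)·exp[−(E_B−E_C)/(RT)] = (A_B/A_C)·exp[(E_C−E_B)/(RT)].
(E_C−E_B)/(RT) = (118−80.1)×10³/(8.314×590) = 37900/4905 = 7.726.
k_B/k_C = (3.09×10^10/5.56×10^13)·exp(7.726) = 5.558×10^-4 × 2267 = 1.26.
Since E_B < E_C, lowering the temperature improves selectivity toward B.

1.26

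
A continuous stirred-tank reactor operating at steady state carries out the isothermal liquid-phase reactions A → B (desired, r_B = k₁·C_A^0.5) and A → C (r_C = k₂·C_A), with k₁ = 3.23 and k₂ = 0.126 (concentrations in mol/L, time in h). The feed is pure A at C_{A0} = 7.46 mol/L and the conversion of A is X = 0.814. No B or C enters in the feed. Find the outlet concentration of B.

Exit C_A = C_{A0}(1−X) = 7.46×0.186 = 1.388 mol/L.
Rates in a CSTR are evaluated at the outlet concentration: r_B = 3.23×1.388^0.5 = 3.805, r_C = 0.126×1.388 = 0.1748.
Fraction of consumed A going to B: r_B/(r_B+r_C) = 0.9561.
C_B = 0.9561·C_{A0}·X = 0.9561×7.46×0.814 = 5.81 mol/L.

5.81 mol/L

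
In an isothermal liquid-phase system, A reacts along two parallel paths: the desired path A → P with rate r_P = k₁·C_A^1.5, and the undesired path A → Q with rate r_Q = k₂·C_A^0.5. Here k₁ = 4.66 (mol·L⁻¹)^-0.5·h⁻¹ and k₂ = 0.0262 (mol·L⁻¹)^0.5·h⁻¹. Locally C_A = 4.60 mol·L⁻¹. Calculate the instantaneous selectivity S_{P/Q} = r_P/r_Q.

818

S_{P/Q} = r_P/r_Q = (k₁·C_A^1.5)/(k₂·C_A^0.5) = (k₁/k₂)·C_A.
= (4.66×4.600^1.5) / (0.0262×4.600^0.5) = 45.98/0.05619 = 818.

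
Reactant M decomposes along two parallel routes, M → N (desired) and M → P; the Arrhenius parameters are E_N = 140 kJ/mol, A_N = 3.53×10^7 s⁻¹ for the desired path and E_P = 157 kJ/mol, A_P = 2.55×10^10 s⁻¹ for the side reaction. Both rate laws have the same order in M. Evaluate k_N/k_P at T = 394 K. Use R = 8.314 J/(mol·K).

k_N/k_P = (A_N/A_P)·exp[−(E_N−E_P)/(RT)] = (A_N/A_P)·exp[(E_P−E_N)/(RT)].
(E_P−E_N)/(RT) = (157−140)×10³/(8.314×394) = 17000/3276 = 5.190.
k_N/k_P = (3.53×10^7/2.55×10^10)·exp(5.190) = 0.001384 × 179.4 = 0.248.

0.248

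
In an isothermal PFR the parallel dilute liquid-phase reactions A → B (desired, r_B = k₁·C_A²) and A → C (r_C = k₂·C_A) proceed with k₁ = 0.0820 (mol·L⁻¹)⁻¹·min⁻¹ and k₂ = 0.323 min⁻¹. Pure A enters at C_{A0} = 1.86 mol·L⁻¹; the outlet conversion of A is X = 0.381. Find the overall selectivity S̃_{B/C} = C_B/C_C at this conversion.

0.380

C_A = C_{A0}(1−X) = 1.151 mol·L⁻¹.
Along a PFR/batch, dC_C/dC_A = −r_C/(r_B+r_C) = −k₂/(k₂+k₁·C_A).
Integrating from C_{A0} to C_A: C_C = (0.323/0.0820)·ln[(0.323+0.0820·1.86)/(0.323+0.0820·1.15)] = 3.939·ln(0.4755/0.4174) = 0.5134 mol·L⁻¹.
Then C_B = (C_{A0}−C_A) − C_C = 0.7087 − 0.5134 = 0.1952 mol·L⁻¹.
S̃_{B/C} = C_B/C_C = 0.1952/0.5134 = 0.380.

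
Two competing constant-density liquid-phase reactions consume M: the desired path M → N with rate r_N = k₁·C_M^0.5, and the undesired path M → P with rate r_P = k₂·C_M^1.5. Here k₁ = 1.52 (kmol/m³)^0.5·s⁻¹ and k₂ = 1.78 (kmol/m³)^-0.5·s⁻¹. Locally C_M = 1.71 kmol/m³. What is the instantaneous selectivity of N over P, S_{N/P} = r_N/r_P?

S_{N/P} = r_N/r_P = (k₁·C_M^0.5)/(k₂·C_M^1.5) = (k₁/k₂)·C_M⁻¹.
= (1.52×1.710^0.5) / (1.78×1.710^1.5) = 1.988/3.980 = 0.499.
The undesired path is higher order in M, so low C_M (CSTR or dilute feed) favours N.

0.499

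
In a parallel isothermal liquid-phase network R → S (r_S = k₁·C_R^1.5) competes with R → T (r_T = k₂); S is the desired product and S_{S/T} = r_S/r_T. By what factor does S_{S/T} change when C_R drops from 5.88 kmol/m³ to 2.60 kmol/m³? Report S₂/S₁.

S_{S/T} = (k₁/k₂)·C_R^1.5, so S₂/S₁ = (C_{R,2}/C_{R,1})^1.5.
= (2.60/5.88)^1.5 = (0.4422)^1.5 = 0.294.

0.294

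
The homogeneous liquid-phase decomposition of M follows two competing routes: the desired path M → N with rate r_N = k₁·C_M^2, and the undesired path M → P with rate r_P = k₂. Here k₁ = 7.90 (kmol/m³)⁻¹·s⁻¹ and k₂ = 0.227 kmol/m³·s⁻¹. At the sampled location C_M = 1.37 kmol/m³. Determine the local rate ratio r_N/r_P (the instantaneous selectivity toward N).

S_{N/P} = r_N/r_P = (k₁·C_M^2)/(k₂) = (k₁/k₂)·C_M^2.
= (7.90×1.370^2) / (0.227) = 14.83/0.2270 = 65.3.

65.3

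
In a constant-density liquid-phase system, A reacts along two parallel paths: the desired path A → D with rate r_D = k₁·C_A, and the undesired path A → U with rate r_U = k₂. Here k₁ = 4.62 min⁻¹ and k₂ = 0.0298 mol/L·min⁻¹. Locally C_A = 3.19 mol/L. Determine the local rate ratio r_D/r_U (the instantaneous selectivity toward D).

495

S_{D/U} = r_D/r_U = (k₁·C_A)/(k₂) = (k₁/k₂)·C_A.
= (4.62×3.190) / (0.0298) = 14.74/0.02980 = 495.
Since the desired path is higher order in A, keeping C_A high (PFR or concentrated feed) favours D.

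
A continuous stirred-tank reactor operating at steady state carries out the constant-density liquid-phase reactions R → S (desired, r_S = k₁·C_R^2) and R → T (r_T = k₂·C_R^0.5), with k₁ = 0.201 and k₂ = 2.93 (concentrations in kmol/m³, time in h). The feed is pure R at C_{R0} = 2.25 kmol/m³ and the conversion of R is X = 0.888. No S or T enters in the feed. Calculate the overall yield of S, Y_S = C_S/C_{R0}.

0.00764

Exit C_R = C_{R0}(1−X) = 2.25×0.112 = 0.2520 kmol/m³.
A CSTR operates uniformly at the exit composition, giving r_S = 0.01276 and r_T = 1.471 (each k·C_R^n at C_R = 0.2520).
Fraction of consumed R going to S: r_S/(r_S+r_T) = 0.008604.
C_S = 0.008604·C_{R0}·X = 0.008604×2.25×0.888 = 0.0172 kmol/m³; Y_S = C_S/C_{R0} = 0.00764.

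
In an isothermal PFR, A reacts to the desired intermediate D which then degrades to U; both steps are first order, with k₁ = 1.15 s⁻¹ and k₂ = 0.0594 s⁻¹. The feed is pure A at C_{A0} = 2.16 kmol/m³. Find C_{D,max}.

Evaluating C_D at τ_opt = ln(k₂/k₁)/(k₂−k₁) gives C_{D,max}/C_{A0} = (k₁/k₂)^[k₂/(k₂−k₁)].
= (1.15/0.0594)^(0.0594/(0.0594−1.15)) = (19.36)^(-0.05447) = 0.8510.
C_{D,max} = 0.8510×2.16 = 1.84 kmol/m³.

1.84 kmol/m³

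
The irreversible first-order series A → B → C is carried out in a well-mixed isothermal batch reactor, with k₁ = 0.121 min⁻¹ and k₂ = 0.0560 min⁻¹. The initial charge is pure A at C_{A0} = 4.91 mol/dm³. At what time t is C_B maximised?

11.9 min

For first-order series the maximum of C_B occurs at t_opt = ln(k₂/k₁)/(k₂−k₁).
= ln(0.0560/0.121)/(0.0560−0.121) = ln(0.4628)/-0.06500 = -0.7704/-0.06500 = 11.9 min.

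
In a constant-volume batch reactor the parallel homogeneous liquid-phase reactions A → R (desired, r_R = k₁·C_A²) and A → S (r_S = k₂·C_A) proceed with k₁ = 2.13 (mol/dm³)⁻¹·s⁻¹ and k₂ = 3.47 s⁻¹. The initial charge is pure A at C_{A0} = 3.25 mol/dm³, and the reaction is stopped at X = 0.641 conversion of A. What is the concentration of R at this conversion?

1.18 mol/dm³

C_A = C_{A0}(1−X) = 1.167 mol/dm³.
Along a PFR/batch, dC_S/dC_A = −r_S/(r_R+r_S) = −k₂/(k₂+k₁·C_A).
Integrating from C_{A0} to C_A: C_S = (3.47/2.13)·ln[(3.47+2.13·3.25)/(3.47+2.13·1.17)] = 1.629·ln(10.39/5.955) = 0.9071 mol/dm³.
Then C_R = (C_{A0}−C_A) − C_S = 2.083 − 0.9071 = 1.176 mol/dm³.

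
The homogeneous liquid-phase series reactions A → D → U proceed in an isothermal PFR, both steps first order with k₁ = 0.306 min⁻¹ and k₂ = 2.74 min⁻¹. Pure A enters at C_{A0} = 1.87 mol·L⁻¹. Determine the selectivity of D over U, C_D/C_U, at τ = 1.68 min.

0.225

For first-order series with pure A initially, C_D(τ) = k₁C_{A0}/(k₂−k₁)·(e^(−k₁τ) − e^(−k₂τ)).
e^(−k₁τ) = e^(−0.306×1.68) = e^(−0.5141) = 0.5981; e^(−k₂τ) = e^(−4.603) = 0.01002.
C_D = 0.306×1.87/(2.74−0.306) × (0.5981−0.01002) = 0.2351×0.5880 = 0.1382 mol·L⁻¹.
C_A = C_{A0}e^(−k₁τ) = 1.118 mol·L⁻¹, so C_U = C_{A0}−C_A−C_D = 0.6134 mol·L⁻¹; C_D/C_U = 0.225.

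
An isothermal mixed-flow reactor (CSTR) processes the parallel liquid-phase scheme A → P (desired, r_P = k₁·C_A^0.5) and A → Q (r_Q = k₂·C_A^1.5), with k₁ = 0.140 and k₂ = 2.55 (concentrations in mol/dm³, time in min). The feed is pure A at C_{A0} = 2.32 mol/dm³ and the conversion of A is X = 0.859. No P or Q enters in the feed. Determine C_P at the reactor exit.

Exit C_A = C_{A0}(1−X) = 2.32×0.141 = 0.3271 mol/dm³.
A CSTR operates uniformly at the exit composition, giving r_P = 0.08007 and r_Q = 0.4771 (each k·C_A^n at C_A = 0.3271).
Fraction of consumed A going to P: r_P/(r_P+r_Q) = 0.1437.
C_P = 0.1437·C_{A0}·X = 0.1437×2.32×0.859 = 0.286 mol/dm³.

0.286 mol/dm³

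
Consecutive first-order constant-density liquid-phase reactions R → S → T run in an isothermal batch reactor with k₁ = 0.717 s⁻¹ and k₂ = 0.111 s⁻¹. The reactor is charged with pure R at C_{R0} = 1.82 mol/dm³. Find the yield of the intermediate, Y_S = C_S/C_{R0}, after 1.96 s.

For first-order series with pure R initially, C_S(t) = k₁C_{R0}/(k₂−k₁)·(e^(−k₁t) − e^(−k₂t)).
e^(−k₁t) = e^(−0.717×1.96) = e^(−1.405) = 0.2453; e^(−k₂t) = e^(−0.2176) = 0.8045.
C_S = 0.717×1.82/(0.111−0.717) × (0.2453−0.8045) = (-2.153)×(-0.5592) = 1.204 mol/dm³.
Y_S = C_S/C_{R0} = 1.204/1.82 = 0.662.

0.662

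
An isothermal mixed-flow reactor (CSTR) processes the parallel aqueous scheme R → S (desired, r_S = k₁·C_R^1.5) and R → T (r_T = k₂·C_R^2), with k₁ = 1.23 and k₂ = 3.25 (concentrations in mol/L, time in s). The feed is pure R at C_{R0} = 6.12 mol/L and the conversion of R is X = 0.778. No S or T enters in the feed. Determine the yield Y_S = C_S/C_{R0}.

0.191

Exit C_R = C_{R0}(1−X) = 6.12×0.222 = 1.359 mol/L.
Rates in a CSTR are evaluated at the outlet concentration: r_S = 1.23×1.359^1.5 = 1.948, r_T = 3.25×1.359^2 = 5.999.
Fraction of consumed R going to S: r_S/(r_S+r_T) = 0.2451.
C_S = 0.2451·C_{R0}·X = 0.2451×6.12×0.778 = 1.17 mol/L; Y_S = C_S/C_{R0} = 0.191.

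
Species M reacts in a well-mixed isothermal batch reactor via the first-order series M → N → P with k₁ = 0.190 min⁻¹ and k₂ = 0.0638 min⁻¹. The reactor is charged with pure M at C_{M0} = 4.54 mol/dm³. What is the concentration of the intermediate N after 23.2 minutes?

1.47 mol/dm³

The intermediate concentration in a first-order A→B→C sequence is C_N = k₁C_{M0}(e^(−k₁t) − e^(−k₂t))/(k₂−k₁).
e^(−k₁t) = e^(−0.190×23.2) = e^(−4.408) = 0.01218; e^(−k₂t) = e^(−1.480) = 0.2276.
C_N = 0.190×4.54/(0.0638−0.190) × (0.01218−0.2276) = (-6.835)×(-0.2154) = 1.472 mol/dm³.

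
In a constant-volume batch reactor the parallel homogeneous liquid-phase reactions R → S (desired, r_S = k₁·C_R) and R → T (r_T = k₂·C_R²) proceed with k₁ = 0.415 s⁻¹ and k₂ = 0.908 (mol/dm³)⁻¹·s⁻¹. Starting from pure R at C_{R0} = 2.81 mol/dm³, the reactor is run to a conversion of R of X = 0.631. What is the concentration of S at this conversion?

0.358 mol/dm³

C_R = C_{R0}(1−X) = 1.037 mol/dm³.
Along a PFR/batch, dC_S/dC_R = −r_S/(r_S+r_T) = −k₁/(k₁+k₂·C_R).
Integrating from C_{R0} to C_R: C_S = (0.415/0.908)·ln[(0.415+0.908·2.81)/(0.415+0.908·1.04)] = 0.4570·ln(2.966/1.356) = 0.3576 mol/dm³.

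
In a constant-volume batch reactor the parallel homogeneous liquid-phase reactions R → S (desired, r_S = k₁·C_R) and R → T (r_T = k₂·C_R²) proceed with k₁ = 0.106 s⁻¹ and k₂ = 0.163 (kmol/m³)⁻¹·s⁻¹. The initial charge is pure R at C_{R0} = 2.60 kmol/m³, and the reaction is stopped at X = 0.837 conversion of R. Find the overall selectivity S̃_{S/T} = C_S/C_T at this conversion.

0.494

C_R = C_{R0}(1−X) = 0.4238 kmol/m³.
Along a PFR/batch, dC_S/dC_R = −r_S/(r_S+r_T) = −k₁/(k₁+k₂·C_R).
Integrating from C_{R0} to C_R: C_S = (0.106/0.163)·ln[(0.106+0.163·2.60)/(0.106+0.163·0.424)] = 0.6503·ln(0.5298/0.1751) = 0.7201 kmol/m³.
C_T = (C_{R0}−C_R)−C_S = 1.456 kmol/m³; S̃_{S/T} = 0.7201/1.456 = 0.494.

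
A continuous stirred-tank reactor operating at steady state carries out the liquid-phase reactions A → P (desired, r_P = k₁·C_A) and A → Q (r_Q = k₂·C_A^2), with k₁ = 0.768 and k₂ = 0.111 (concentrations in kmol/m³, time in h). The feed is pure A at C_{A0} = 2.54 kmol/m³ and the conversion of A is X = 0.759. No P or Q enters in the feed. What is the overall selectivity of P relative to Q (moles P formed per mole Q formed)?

11.3

Exit C_A = C_{A0}(1−X) = 2.54×0.241 = 0.6121 kmol/m³.
Rates in a CSTR are evaluated at the outlet concentration: r_P = 0.768×0.6121 = 0.4701, r_Q = 0.111×0.6121^2 = 0.04159.
Overall selectivity = C_P/C_Q = r_Pτ/(r_Qτ) = r_P/r_Q = 11.3.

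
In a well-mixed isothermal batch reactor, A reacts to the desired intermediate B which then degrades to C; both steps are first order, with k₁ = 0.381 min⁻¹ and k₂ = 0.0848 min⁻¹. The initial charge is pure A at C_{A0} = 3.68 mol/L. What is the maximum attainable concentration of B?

2.39 mol/L

Evaluating C_B at t_opt = ln(k₂/k₁)/(k₂−k₁) gives C_{B,max}/C_{A0} = (k₁/k₂)^[k₂/(k₂−k₁)].
= (0.381/0.0848)^(0.0848/(0.0848−0.381)) = (4.493)^(-0.2863) = 0.6504.
C_{B,max} = 0.6504×3.68 = 2.39 mol/L.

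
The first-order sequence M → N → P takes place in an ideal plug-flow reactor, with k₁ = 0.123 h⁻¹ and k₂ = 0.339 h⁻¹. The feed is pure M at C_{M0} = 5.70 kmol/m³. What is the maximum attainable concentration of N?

1.16 kmol/m³

Evaluating C_N at τ_opt = ln(k₂/k₁)/(k₂−k₁) gives C_{N,max}/C_{M0} = (k₁/k₂)^[k₂/(k₂−k₁)].
= (0.123/0.339)^(0.339/(0.339−0.123)) = (0.3628)^(1.569) = 0.2037.
C_{N,max} = 0.2037×5.70 = 1.16 kmol/m³.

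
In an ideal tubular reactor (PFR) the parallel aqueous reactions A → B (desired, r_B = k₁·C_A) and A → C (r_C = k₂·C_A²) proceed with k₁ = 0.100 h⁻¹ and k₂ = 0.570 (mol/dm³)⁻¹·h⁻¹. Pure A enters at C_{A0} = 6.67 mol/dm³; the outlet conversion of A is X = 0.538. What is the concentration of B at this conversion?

C_A = C_{A0}(1−X) = 3.082 mol/dm³.
Along a PFR/batch, dC_B/dC_A = −r_B/(r_B+r_C) = −k₁/(k₁+k₂·C_A).
Integrating from C_{A0} to C_A: C_B = (0.100/0.570)·ln[(0.100+0.570·6.67)/(0.100+0.570·3.08)] = 0.1754·ln(3.902/1.856) = 0.1303 mol/dm³.

0.130 mol/dm³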